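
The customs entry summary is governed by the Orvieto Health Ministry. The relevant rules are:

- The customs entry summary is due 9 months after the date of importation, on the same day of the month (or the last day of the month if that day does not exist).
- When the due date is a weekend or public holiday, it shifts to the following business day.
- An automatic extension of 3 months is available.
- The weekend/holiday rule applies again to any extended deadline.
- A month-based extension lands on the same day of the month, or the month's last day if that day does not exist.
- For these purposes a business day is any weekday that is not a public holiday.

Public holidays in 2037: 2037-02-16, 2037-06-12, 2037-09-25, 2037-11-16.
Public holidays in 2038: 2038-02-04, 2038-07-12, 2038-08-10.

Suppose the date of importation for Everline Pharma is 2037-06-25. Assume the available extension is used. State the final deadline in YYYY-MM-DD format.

9 months from 2037-06-25 is 2038-03-25.
2038-03-25 (Thursday) is already a business day.
Applying the 3 months extension: 3 months after 2038-03-25 is 2038-06-25.
Since 2038-06-25 is a Friday and not a holiday, the date is unchanged.
Deadline: 2038-06-25.

2038-06-25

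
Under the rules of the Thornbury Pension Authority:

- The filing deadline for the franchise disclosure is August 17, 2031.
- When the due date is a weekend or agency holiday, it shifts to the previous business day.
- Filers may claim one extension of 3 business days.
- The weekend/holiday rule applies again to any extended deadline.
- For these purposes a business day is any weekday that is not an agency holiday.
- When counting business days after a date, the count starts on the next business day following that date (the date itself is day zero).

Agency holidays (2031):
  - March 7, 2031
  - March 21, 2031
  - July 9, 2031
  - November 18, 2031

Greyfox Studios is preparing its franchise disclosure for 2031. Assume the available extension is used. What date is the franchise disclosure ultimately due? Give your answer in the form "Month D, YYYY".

The stated deadline is August 17, 2031.
August 17, 2031 falls on a Sunday. Rolling to the preceding business day gives August 15, 2031, a Friday.
The 3-business-day extension runs from August 15, 2031 to August 20, 2031.
Since August 20, 2031 is a Wednesday and not a holiday, the date is unchanged.
So the filing is due August 20, 2031.

August 20, 2031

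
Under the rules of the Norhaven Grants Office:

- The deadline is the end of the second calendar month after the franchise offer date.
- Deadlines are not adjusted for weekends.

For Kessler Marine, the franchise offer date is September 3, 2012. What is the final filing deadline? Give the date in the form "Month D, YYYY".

November 30, 2012

The second month after September 3, 2012 is November 2012, whose last day is November 30, 2012.
No adjustment is made for weekends or holidays, so November 30, 2012 stands.
So the filing is due November 30, 2012.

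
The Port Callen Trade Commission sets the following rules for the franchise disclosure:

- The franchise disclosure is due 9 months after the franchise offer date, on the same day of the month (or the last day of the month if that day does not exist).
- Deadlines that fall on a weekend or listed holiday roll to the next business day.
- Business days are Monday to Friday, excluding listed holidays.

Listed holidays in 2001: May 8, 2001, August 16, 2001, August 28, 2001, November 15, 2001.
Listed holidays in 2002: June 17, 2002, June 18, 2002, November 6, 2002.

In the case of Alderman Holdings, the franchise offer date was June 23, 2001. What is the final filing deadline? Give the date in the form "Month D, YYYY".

March 25, 2002

9 months from June 23, 2001 is March 23, 2002.
Because March 23, 2002 is a Saturday, the deadline becomes March 25, 2002 (Monday).
So the filing is due March 25, 2002.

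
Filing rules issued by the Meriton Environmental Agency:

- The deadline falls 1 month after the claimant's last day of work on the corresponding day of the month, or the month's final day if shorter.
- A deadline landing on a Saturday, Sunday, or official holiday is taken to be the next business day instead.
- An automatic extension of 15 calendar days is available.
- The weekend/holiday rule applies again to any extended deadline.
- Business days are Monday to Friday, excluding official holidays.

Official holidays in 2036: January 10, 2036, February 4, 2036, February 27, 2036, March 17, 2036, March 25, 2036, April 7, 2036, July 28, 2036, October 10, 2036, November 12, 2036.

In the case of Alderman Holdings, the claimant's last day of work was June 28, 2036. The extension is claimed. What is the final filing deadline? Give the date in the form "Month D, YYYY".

1 month after June 28, 2036, on the same day of the month, is July 28, 2036.
Because July 28, 2036 is a listed holiday, the deadline becomes July 29, 2036 (Tuesday).
Add the 15 calendar-day extension to July 29, 2036: August 13, 2036.
Since August 13, 2036 is a Wednesday and not a holiday, the date is unchanged.
Final deadline: August 13, 2036.

August 13, 2036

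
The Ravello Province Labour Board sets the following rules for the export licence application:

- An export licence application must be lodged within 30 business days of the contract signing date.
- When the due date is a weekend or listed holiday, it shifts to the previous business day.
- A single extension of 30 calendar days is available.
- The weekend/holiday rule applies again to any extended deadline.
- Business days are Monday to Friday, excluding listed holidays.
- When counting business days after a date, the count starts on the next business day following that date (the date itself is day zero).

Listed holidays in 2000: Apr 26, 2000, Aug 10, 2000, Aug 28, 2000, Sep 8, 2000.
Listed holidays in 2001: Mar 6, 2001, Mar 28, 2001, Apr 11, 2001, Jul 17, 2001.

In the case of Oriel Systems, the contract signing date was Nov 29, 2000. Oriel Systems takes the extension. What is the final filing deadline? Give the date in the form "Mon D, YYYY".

Feb 9, 2001

Counting 30 business days after Nov 29, 2000 (skipping weekends and listed holidays) reaches Jan 10, 2001.
Since Jan 10, 2001 is a Wednesday and not a holiday, the date is unchanged.
The 30-calendar-day extension moves the deadline from Jan 10, 2001 to Feb 9, 2001.
Feb 9, 2001 is a Friday and not a listed holiday, so it stands.
The final due date is Feb 9, 2001.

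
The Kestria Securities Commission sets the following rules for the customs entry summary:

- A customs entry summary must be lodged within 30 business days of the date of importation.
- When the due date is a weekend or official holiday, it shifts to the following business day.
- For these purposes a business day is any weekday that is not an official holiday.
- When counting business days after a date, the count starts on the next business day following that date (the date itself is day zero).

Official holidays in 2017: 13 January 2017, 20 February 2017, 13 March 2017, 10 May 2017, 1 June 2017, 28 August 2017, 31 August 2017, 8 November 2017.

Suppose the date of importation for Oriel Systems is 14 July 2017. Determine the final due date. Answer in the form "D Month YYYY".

30 business days after 14 July 2017, excluding weekends and holidays, is 25 August 2017.
25 August 2017 falls on a Friday, which is a business day, so no adjustment is needed.
Final deadline: 25 August 2017.

25 August 2017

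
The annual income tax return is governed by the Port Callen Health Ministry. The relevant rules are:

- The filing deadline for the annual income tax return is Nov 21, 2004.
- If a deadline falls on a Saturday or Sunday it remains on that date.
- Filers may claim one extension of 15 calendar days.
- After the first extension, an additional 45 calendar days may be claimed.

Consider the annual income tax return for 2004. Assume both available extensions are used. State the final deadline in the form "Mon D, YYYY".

Jan 20, 2005

Start from the fixed due date, Nov 21, 2004.
No adjustment is made for weekends or holidays, so Nov 21, 2004 stands.
The 15-calendar-day extension moves the deadline from Nov 21, 2004 to Dec 6, 2004.
Dec 6, 2004 falls on a Monday. The rules make no weekend/holiday allowance, so it remains Dec 6, 2004.
Add the 45 calendar-day extension to Dec 6, 2004: Jan 20, 2005.
Jan 20, 2005 is a Thursday; no weekend or holiday adjustment applies.
So the filing is due Jan 20, 2005.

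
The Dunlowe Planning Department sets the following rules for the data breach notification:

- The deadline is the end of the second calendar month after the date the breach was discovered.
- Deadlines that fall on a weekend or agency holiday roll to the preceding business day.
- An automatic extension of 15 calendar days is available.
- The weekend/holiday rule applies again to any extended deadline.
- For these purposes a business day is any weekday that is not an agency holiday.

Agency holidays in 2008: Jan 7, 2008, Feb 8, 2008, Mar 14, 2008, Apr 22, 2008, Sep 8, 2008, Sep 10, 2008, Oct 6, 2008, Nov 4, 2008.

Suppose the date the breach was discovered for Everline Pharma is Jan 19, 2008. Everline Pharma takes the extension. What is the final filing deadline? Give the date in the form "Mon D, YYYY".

2 months after Jan 19, 2008 is March 2008; that month ends on Mar 31, 2008.
Mar 31, 2008 falls on a Monday, which is a business day, so no adjustment is needed.
Applying the 15-calendar-day extension: Mar 31, 2008 + 15 days = Apr 15, 2008.
Apr 15, 2008 falls on a Tuesday, which is a business day, so no adjustment is needed.
The final due date is Apr 15, 2008.

Apr 15, 2008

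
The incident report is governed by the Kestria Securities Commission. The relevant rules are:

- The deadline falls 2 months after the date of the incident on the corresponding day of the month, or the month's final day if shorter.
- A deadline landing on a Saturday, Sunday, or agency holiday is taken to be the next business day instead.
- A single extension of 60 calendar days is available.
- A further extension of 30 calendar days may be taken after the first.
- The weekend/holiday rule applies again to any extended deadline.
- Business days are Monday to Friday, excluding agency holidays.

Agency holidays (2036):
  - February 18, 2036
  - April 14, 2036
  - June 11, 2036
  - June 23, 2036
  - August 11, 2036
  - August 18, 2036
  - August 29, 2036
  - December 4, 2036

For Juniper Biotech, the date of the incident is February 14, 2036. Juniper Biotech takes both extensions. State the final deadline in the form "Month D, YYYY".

2 months from February 14, 2036 is April 14, 2036.
April 14, 2036 is a listed holiday, so it moves to the next business day, April 15, 2036 (Tuesday).
Add the 60 calendar-day extension to April 15, 2036: June 14, 2036.
Because June 14, 2036 is a Saturday, the deadline becomes June 16, 2036 (Monday).
The 30-calendar-day extension moves the deadline from June 16, 2036 to July 16, 2036.
July 16, 2036 (Wednesday) is already a business day.
So the filing is due July 16, 2036.

July 16, 2036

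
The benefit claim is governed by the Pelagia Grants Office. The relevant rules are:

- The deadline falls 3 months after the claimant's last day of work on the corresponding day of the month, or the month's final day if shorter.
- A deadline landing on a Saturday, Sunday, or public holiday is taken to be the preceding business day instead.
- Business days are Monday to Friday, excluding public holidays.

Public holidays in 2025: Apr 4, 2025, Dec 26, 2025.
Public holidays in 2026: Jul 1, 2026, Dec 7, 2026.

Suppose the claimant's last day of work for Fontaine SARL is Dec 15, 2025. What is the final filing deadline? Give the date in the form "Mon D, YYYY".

Mar 13, 2026

3 months after Dec 15, 2025, on the same day of the month, is Mar 15, 2026.
Because Mar 15, 2026 is a Sunday, the deadline becomes Mar 13, 2026 (Friday).
Final deadline: Mar 13, 2026.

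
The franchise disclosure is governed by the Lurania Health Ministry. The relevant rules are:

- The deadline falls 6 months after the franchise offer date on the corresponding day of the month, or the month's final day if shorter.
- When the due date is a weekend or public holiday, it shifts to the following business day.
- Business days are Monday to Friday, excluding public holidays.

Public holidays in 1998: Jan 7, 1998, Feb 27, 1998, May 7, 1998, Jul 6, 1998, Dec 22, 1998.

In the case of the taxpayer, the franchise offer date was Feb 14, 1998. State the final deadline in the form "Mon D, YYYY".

6 months from Feb 14, 1998 is Aug 14, 1998.
Aug 14, 1998 is a Friday and not a listed holiday, so it stands.
So the filing is due Aug 14, 1998.

Aug 14, 1998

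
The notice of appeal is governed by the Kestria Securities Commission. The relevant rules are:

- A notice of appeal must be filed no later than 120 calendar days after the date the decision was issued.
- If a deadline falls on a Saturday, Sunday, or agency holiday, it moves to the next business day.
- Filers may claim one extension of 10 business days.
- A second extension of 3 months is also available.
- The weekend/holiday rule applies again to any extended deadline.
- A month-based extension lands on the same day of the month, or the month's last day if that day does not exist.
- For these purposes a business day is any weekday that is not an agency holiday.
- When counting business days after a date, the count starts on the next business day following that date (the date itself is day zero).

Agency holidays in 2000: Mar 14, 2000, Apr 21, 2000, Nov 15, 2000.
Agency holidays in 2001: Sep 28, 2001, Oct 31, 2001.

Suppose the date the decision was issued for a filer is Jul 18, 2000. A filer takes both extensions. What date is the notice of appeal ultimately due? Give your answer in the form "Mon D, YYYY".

120 calendar days after Jul 18, 2000 is Nov 15, 2000.
Because Nov 15, 2000 is a listed holiday, the deadline becomes Nov 16, 2000 (Thursday).
The 10-business-day extension runs from Nov 16, 2000 to Nov 30, 2000.
Nov 30, 2000 (Thursday) is already a business day.
Add 3 months to Nov 30, 2000: Feb 28, 2001 (day 30 does not exist in February, so the month's last day is used).
Feb 28, 2001 is a Wednesday and not a listed holiday, so it stands.
Deadline: Feb 28, 2001.

Feb 28, 2001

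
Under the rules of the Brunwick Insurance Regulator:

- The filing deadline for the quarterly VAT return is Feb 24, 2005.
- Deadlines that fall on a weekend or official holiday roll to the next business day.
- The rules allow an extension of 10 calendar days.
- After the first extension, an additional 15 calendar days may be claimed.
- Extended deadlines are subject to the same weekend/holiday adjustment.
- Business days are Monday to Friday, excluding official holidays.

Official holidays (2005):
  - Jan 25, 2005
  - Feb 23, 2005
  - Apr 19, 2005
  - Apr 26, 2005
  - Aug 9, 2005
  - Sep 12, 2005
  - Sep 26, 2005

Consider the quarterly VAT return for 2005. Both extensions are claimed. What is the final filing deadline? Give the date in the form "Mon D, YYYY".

Mar 22, 2005

The statutory due date is Feb 24, 2005.
Feb 24, 2005 falls on a Thursday, which is a business day, so no adjustment is needed.
Add the 10 calendar-day extension to Feb 24, 2005: Mar 6, 2005.
Mar 6, 2005 is a Sunday; the next business day is Mar 7, 2005 (Monday).
Applying the 15-calendar-day extension: Mar 7, 2005 + 15 days = Mar 22, 2005.
Mar 22, 2005 falls on a Tuesday, which is a business day, so no adjustment is needed.
Final deadline: Mar 22, 2005.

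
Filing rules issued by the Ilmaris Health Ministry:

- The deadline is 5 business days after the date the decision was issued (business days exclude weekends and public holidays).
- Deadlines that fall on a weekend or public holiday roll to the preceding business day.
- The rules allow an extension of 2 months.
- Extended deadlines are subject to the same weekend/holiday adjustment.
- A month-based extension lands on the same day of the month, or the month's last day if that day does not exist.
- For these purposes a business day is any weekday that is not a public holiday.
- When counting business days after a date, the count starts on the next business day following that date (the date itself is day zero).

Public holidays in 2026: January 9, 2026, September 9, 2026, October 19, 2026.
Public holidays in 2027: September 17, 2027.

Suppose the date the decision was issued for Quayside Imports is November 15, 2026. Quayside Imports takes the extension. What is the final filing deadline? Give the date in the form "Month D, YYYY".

5 business days after November 15, 2026, excluding weekends and holidays, is November 20, 2026.
November 20, 2026 (Friday) is already a business day.
Applying the 2 months extension: 2 months after November 20, 2026 is January 20, 2027.
January 20, 2027 is a Wednesday and not a listed holiday, so it stands.
So the filing is due January 20, 2027.

January 20, 2027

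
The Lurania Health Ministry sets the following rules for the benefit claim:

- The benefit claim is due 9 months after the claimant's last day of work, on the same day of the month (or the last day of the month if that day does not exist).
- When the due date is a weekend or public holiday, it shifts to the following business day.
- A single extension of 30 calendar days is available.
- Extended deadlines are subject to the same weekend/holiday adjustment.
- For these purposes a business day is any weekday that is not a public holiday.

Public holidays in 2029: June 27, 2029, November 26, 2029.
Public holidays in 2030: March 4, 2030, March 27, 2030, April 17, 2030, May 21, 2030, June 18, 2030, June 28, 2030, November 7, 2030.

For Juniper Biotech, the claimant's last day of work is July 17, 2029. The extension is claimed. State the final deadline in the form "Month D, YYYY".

9 months from July 17, 2029 is April 17, 2030.
April 17, 2030 falls on a listed holiday. Rolling to the next business day gives April 18, 2030, a Thursday.
With the 30-day extension, April 18, 2030 becomes May 18, 2030.
May 18, 2030 falls on a Saturday. Rolling to the next business day gives May 20, 2030, a Monday.
So the filing is due May 20, 2030.

May 20, 2030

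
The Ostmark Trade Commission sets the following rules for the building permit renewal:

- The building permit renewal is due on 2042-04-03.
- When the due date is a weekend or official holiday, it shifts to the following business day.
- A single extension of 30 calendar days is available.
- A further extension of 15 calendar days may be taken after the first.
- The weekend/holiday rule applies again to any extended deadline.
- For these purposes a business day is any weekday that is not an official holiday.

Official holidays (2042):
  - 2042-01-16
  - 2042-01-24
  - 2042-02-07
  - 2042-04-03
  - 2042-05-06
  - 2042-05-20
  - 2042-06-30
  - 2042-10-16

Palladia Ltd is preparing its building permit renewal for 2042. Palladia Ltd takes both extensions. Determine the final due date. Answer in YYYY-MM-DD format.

Start from the fixed due date, 2042-04-03.
2042-04-03 is a listed holiday; the next business day is 2042-04-04 (Friday).
With the 30-day extension, 2042-04-04 becomes 2042-05-04.
2042-05-04 is a Sunday, so it moves to the next business day, 2042-05-05 (Monday).
With the 15-day extension, 2042-05-05 becomes 2042-05-20.
Because 2042-05-20 is a listed holiday, the deadline becomes 2042-05-21 (Wednesday).
Final deadline: 2042-05-21.

2042-05-21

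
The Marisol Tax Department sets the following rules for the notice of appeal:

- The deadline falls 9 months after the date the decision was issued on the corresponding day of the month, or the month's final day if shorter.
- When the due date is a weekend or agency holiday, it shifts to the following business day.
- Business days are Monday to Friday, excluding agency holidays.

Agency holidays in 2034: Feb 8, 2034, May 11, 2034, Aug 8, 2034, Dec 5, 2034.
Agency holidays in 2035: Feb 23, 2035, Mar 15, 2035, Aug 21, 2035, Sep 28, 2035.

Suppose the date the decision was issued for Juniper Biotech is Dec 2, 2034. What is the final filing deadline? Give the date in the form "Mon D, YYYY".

Sep 3, 2035

9 months from Dec 2, 2034 is Sep 2, 2035.
Sep 2, 2035 is a Sunday, so it moves to the next business day, Sep 3, 2035 (Monday).
So the filing is due Sep 3, 2035.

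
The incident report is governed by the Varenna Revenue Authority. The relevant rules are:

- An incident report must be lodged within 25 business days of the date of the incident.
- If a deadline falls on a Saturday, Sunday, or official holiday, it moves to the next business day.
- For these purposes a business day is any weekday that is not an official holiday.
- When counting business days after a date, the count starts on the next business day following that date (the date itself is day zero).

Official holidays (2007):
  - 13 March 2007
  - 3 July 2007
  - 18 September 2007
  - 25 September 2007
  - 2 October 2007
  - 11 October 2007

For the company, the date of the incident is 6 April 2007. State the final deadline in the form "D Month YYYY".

Counting 25 business days after 6 April 2007 (skipping weekends and listed holidays) reaches 11 May 2007.
11 May 2007 falls on a Friday, which is a business day, so no adjustment is needed.
So the filing is due 11 May 2007.

11 May 2007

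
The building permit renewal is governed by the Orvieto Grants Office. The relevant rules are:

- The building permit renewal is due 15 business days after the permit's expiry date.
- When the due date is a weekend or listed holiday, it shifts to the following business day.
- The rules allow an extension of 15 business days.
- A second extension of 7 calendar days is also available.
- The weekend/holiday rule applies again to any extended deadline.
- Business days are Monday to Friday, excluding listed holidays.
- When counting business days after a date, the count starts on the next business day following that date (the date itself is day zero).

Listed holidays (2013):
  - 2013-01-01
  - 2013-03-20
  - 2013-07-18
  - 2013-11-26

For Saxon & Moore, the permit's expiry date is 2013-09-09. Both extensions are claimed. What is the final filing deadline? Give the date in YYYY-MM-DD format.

15 business days after 2013-09-09, excluding weekends and holidays, is 2013-09-30.
2013-09-30 falls on a Monday, which is a business day, so no adjustment is needed.
Counting 15 further business days from 2013-09-30 reaches 2013-10-21.
2013-10-21 is a Monday and not a listed holiday, so it stands.
Add the 7 calendar-day extension to 2013-10-21: 2013-10-28.
Since 2013-10-28 is a Monday and not a holiday, the date is unchanged.
Final deadline: 2013-10-28.

2013-10-28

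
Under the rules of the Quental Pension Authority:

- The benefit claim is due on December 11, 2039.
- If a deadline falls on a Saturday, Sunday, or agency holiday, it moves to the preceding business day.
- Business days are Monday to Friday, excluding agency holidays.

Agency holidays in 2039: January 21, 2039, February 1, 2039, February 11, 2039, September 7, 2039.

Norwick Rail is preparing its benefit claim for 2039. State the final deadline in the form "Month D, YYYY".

December 9, 2039

The stated deadline is December 11, 2039.
December 11, 2039 is a Sunday; the preceding business day is December 9, 2039 (Friday).
The final due date is December 9, 2039.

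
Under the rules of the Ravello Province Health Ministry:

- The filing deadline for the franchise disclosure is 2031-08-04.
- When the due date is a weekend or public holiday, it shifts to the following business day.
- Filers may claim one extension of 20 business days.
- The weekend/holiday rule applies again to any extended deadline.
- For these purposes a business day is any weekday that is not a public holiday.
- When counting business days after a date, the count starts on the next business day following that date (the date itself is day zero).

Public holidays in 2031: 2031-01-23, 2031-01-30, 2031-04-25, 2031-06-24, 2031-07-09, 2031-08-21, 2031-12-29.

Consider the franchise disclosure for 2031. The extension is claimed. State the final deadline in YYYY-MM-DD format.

2031-09-02

The stated deadline is 2031-08-04.
2031-08-04 is a Monday and not a listed holiday, so it stands.
Counting 20 further business days from 2031-08-04 reaches 2031-09-02.
2031-09-02 (Tuesday) is already a business day.
Final deadline: 2031-09-02.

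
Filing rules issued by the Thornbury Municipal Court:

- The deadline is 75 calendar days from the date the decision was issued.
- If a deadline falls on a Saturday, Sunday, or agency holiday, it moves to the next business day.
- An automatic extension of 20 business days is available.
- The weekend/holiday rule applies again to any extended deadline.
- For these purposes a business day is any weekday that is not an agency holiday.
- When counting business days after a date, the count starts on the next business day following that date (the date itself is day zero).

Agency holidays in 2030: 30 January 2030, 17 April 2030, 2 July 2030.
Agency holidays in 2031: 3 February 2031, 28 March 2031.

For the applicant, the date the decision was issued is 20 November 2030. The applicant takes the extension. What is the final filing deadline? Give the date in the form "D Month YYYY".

4 March 2031

75 calendar days after 20 November 2030 is 3 February 2031.
3 February 2031 is a listed holiday, so it moves to the next business day, 4 February 2031 (Tuesday).
Applying the 20-business-day extension: 20 business days after 4 February 2031 is 4 March 2031.
4 March 2031 is a Tuesday and not a listed holiday, so it stands.
So the filing is due 4 March 2031.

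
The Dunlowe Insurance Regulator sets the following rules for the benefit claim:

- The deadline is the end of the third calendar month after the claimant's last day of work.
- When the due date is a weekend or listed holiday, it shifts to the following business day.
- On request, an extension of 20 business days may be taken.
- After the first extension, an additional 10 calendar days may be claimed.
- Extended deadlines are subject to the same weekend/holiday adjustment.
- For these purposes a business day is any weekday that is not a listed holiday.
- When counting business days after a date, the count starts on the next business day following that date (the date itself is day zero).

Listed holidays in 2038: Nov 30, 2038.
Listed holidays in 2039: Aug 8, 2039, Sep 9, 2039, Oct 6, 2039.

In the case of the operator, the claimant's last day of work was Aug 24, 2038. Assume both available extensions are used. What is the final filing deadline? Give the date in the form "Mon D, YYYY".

3 months after Aug 24, 2038 falls in November 2038; the last day of that month is Nov 30, 2038.
Nov 30, 2038 falls on a listed holiday. Rolling to the next business day gives Dec 1, 2038, a Wednesday.
Applying the 20-business-day extension: 20 business days after Dec 1, 2038 is Dec 29, 2038.
Dec 29, 2038 is a Wednesday and not a listed holiday, so it stands.
Applying the 10-calendar-day extension: Dec 29, 2038 + 10 days = Jan 8, 2039.
Jan 8, 2039 falls on a Saturday. Rolling to the next business day gives Jan 10, 2039, a Monday.
The final due date is Jan 10, 2039.

Jan 10, 2039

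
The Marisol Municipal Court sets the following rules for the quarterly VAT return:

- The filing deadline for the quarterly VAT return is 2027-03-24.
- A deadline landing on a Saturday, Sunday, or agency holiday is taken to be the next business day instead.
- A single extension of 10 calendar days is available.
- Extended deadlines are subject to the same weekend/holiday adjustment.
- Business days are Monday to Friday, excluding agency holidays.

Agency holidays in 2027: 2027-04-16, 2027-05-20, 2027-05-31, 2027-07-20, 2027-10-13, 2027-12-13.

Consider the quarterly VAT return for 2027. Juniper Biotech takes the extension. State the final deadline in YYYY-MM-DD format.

The stated deadline is 2027-03-24.
2027-03-24 is a Wednesday and not a listed holiday, so it stands.
With the 10-day extension, 2027-03-24 becomes 2027-04-03.
2027-04-03 is a Saturday, so it moves to the next business day, 2027-04-05 (Monday).
Deadline: 2027-04-05.

2027-04-05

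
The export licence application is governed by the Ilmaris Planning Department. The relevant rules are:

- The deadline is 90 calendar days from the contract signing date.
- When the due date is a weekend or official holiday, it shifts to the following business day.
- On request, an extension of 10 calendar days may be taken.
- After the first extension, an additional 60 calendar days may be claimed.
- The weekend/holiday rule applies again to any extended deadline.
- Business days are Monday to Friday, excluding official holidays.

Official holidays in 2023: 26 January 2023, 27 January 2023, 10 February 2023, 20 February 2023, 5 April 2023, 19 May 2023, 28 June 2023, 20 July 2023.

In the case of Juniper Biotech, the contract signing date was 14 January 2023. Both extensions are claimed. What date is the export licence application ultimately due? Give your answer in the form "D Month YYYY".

From 14 January 2023, 90 calendar days later is 14 April 2023.
14 April 2023 is a Friday and not a listed holiday, so it stands.
With the 10-day extension, 14 April 2023 becomes 24 April 2023.
Since 24 April 2023 is a Monday and not a holiday, the date is unchanged.
With the 60-day extension, 24 April 2023 becomes 23 June 2023.
23 June 2023 falls on a Friday, which is a business day, so no adjustment is needed.
Deadline: 23 June 2023.

23 June 2023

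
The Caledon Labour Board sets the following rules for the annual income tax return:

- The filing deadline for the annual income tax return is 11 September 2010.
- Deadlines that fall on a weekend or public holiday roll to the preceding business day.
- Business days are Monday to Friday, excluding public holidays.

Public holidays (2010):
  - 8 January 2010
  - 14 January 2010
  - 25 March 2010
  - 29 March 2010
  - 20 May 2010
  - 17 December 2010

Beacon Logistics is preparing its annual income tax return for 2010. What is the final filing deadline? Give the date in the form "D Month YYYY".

10 September 2010

Start from the fixed due date, 11 September 2010.
Because 11 September 2010 is a Saturday, the deadline becomes 10 September 2010 (Friday).
Deadline: 10 September 2010.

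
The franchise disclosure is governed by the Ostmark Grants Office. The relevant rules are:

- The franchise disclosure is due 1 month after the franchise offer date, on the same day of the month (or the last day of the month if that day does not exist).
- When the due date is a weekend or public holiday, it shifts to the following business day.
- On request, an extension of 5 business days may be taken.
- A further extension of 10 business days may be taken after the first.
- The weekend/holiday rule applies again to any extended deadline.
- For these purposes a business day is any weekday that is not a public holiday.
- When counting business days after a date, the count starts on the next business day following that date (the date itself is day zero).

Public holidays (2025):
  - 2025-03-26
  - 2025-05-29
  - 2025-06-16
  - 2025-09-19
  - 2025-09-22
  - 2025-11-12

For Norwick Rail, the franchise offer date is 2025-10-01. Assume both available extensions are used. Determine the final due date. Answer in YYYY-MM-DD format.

1 month after 2025-10-01, on the same day of the month, is 2025-11-01.
2025-11-01 is a Saturday, so it moves to the next business day, 2025-11-03 (Monday).
The 5-business-day extension runs from 2025-11-03 to 2025-11-10.
Since 2025-11-10 is a Monday and not a holiday, the date is unchanged.
The 10-business-day extension runs from 2025-11-10 to 2025-11-25.
Since 2025-11-25 is a Tuesday and not a holiday, the date is unchanged.
Final deadline: 2025-11-25.

2025-11-25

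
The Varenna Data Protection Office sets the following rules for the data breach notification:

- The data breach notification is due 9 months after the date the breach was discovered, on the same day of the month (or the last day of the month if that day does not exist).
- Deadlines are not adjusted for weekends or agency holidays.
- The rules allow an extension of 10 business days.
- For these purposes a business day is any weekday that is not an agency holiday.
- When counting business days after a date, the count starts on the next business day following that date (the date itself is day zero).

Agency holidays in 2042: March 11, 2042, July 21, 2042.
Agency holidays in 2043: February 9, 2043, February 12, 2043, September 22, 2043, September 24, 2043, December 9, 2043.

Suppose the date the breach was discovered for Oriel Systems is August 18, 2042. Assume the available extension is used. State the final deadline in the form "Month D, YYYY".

June 1, 2043

Moving 9 months forward from August 18, 2042 on the corresponding day gives May 18, 2043.
May 18, 2043 is a Monday; no weekend or holiday adjustment applies.
Applying the 10-business-day extension: 10 business days after May 18, 2043 is June 1, 2043.
No adjustment is made for weekends or holidays, so June 1, 2043 stands.
Final deadline: June 1, 2043.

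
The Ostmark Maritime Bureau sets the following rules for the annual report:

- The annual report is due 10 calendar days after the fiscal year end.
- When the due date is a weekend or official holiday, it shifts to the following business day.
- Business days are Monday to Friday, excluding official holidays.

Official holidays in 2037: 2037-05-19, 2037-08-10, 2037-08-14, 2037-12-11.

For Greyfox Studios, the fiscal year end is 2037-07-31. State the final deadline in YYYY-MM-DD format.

From 2037-07-31, 10 calendar days later is 2037-08-10.
2037-08-10 is a listed holiday, so it moves to the next business day, 2037-08-11 (Tuesday).
Final deadline: 2037-08-11.

2037-08-11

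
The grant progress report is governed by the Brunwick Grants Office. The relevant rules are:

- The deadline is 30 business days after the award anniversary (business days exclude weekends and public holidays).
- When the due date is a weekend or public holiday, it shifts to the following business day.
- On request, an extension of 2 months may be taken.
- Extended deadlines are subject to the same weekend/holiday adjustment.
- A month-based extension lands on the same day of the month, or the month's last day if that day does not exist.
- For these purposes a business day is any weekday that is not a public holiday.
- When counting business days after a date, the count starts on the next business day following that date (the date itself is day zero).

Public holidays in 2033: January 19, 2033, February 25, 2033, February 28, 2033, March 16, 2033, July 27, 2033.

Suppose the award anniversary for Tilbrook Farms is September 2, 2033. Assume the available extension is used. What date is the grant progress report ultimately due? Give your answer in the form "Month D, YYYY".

December 14, 2033

Starting the day after September 2, 2033 and counting 30 business days lands on October 14, 2033.
Since October 14, 2033 is a Friday and not a holiday, the date is unchanged.
Add 2 months to October 14, 2033: December 14, 2033.
December 14, 2033 is a Wednesday and not a listed holiday, so it stands.
Final deadline: December 14, 2033.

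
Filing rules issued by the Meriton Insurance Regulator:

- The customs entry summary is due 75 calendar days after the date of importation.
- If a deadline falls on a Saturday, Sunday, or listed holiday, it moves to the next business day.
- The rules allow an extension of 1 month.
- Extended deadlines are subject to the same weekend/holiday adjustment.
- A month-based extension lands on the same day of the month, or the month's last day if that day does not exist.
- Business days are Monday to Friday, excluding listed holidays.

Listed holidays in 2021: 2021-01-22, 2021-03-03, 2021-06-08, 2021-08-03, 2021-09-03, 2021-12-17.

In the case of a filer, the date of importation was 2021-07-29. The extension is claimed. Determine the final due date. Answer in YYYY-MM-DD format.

2021-11-12

Trigger date 2021-07-29 + 75 calendar days = 2021-10-12.
2021-10-12 is a Tuesday and not a listed holiday, so it stands.
Add 1 month to 2021-10-12: 2021-11-12.
2021-11-12 (Friday) is already a business day.
So the filing is due 2021-11-12.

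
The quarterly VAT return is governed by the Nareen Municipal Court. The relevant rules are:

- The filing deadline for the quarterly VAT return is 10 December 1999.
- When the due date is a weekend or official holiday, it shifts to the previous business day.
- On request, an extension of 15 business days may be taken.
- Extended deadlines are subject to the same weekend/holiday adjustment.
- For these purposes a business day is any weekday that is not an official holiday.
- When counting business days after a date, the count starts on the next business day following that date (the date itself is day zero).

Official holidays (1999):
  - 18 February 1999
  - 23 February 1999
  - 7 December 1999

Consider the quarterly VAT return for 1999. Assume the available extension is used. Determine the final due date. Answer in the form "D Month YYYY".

The statutory due date is 10 December 1999.
Since 10 December 1999 is a Friday and not a holiday, the date is unchanged.
The 15-business-day extension runs from 10 December 1999 to 31 December 1999.
31 December 1999 is a Friday and not a listed holiday, so it stands.
Final deadline: 31 December 1999.

31 December 1999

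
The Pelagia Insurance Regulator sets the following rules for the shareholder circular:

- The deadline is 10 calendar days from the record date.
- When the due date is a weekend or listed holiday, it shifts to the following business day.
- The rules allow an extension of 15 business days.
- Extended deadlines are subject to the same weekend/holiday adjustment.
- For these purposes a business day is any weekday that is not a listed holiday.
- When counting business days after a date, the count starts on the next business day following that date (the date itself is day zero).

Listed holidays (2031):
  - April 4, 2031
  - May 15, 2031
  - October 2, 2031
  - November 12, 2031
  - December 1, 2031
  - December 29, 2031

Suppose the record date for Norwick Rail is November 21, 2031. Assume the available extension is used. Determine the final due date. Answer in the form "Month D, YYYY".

Trigger date November 21, 2031 + 10 calendar days = December 1, 2031.
Because December 1, 2031 is a listed holiday, the deadline becomes December 2, 2031 (Tuesday).
Applying the 15-business-day extension: 15 business days after December 2, 2031 is December 23, 2031.
December 23, 2031 (Tuesday) is already a business day.
Final deadline: December 23, 2031.

December 23, 2031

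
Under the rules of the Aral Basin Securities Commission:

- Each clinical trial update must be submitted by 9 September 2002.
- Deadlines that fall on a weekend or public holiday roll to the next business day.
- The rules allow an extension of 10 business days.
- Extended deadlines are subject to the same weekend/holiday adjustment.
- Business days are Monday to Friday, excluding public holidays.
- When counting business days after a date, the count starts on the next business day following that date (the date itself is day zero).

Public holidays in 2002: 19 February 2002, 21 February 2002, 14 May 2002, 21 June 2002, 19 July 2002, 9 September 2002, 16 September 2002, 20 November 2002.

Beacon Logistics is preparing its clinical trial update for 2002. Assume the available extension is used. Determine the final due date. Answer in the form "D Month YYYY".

Start from the fixed due date, 9 September 2002.
9 September 2002 is a listed holiday; the next business day is 10 September 2002 (Tuesday).
Applying the 10-business-day extension: 10 business days after 10 September 2002 is 25 September 2002.
25 September 2002 is a Wednesday and not a listed holiday, so it stands.
The final due date is 25 September 2002.

25 September 2002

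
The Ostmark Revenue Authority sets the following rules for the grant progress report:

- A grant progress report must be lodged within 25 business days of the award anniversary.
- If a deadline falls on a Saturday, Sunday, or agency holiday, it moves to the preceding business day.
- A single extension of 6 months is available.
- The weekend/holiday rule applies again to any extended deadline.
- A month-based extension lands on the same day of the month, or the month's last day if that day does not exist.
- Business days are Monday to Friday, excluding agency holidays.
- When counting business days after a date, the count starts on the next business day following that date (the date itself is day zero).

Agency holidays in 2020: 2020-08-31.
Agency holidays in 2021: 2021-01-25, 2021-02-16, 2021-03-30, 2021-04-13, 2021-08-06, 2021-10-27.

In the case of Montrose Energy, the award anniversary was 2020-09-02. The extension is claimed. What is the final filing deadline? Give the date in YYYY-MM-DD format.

25 business days after 2020-09-02, excluding weekends and holidays, is 2020-10-07.
Since 2020-10-07 is a Wednesday and not a holiday, the date is unchanged.
Applying the 6 months extension: 6 months after 2020-10-07 is 2021-04-07.
Since 2021-04-07 is a Wednesday and not a holiday, the date is unchanged.
So the filing is due 2021-04-07.

2021-04-07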